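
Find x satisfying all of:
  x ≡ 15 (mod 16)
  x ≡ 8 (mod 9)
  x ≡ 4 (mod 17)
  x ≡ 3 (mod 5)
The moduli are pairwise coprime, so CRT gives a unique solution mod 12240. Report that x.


Product of moduli M = 16 · 9 · 17 · 5 = 12240.
Merge one congruence at a time:
  Start: x ≡ 15 (mod 16).
  Combine with x ≡ 8 (mod 9); new modulus lcm = 144.
    Write x = 15 + 16·t and substitute into x ≡ 8 (mod 9): 16·t ≡ 8 − 15 = -7 (mod 9).
    Reduce coefficients mod 9: 7·t ≡ 2 (mod 9).
    The inverse of 7 mod 9 is 4 (since 7·4 = 28 = 3·9 + 1), so t ≡ 4·2 = 8 ≡ 8 (mod 9).
    Then x = 15 + 16·8 = 143, valid modulo lcm(16, 9) = 144: x ≡ 143 (mod 144).
  Combine with x ≡ 4 (mod 17); new modulus lcm = 2448.
    Write x = 143 + 144·t and substitute into x ≡ 4 (mod 17): 144·t ≡ 4 − 143 = -139 (mod 17).
    Reduce coefficients mod 17: 8·t ≡ 14 (mod 17).
    The inverse of 8 mod 17 is 15 (since 8·15 = 120 = 7·17 + 1), so t ≡ 15·14 = 210 ≡ 6 (mod 17).
    Then x = 143 + 144·6 = 1007, valid modulo lcm(144, 17) = 2448: x ≡ 1007 (mod 2448).
  Combine with x ≡ 3 (mod 5); new modulus lcm = 12240.
    Write x = 1007 + 2448·t and substitute into x ≡ 3 (mod 5): 2448·t ≡ 3 − 1007 = -1004 (mod 5).
    Reduce coefficients mod 5: 3·t ≡ 1 (mod 5).
    The inverse of 3 mod 5 is 2 (since 3·2 = 6 = 1·5 + 1), so t ≡ 2·1 = 2 ≡ 2 (mod 5).
    Then x = 1007 + 2448·2 = 5903, valid modulo lcm(2448, 5) = 12240: x ≡ 5903 (mod 12240).
Verify against each original: 5903 mod 16 = 15, 5903 mod 9 = 8, 5903 mod 17 = 4, 5903 mod 5 = 3.

x ≡ 5903 (mod 12240).


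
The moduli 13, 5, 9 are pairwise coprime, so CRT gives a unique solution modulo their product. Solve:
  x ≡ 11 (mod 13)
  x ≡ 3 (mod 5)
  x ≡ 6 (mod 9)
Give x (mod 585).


Moduli 13, 5, 9 are pairwise coprime; by CRT there is a unique solution modulo M = 13 · 5 · 9 = 585.
Solve pairwise, accumulating the modulus:
  Start with x ≡ 11 (mod 13).
  Combine with x ≡ 3 (mod 5): since gcd(13, 5) = 1, we get a unique residue mod 65.
    Write x = 11 + 13·t and substitute into x ≡ 3 (mod 5): 13·t ≡ 3 − 11 = -8 (mod 5).
    Reduce coefficients mod 5: 3·t ≡ 2 (mod 5).
    The inverse of 3 mod 5 is 2 (since 3·2 = 6 = 1·5 + 1), so t ≡ 2·2 = 4 ≡ 4 (mod 5).
    Then x = 11 + 13·4 = 63, valid modulo lcm(13, 5) = 65: x ≡ 63 (mod 65).
  Combine with x ≡ 6 (mod 9): since gcd(65, 9) = 1, we get a unique residue mod 585.
    Write x = 63 + 65·t and substitute into x ≡ 6 (mod 9): 65·t ≡ 6 − 63 = -57 (mod 9).
    Reduce coefficients mod 9: 2·t ≡ 6 (mod 9).
    The inverse of 2 mod 9 is 5 (since 2·5 = 10 = 1·9 + 1), so t ≡ 5·6 = 30 ≡ 3 (mod 9).
    Then x = 63 + 65·3 = 258, valid modulo lcm(65, 9) = 585: x ≡ 258 (mod 585).
Verify: 258 mod 13 = 11 ✓, 258 mod 5 = 3 ✓, 258 mod 9 = 6 ✓.

x ≡ 258 (mod 585).


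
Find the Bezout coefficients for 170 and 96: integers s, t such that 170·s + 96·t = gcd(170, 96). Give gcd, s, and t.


Euclidean algorithm on (170, 96) — divide until remainder is 0:
  170 = 1 · 96 + 74
  96 = 1 · 74 + 22
  74 = 3 · 22 + 8
  22 = 2 · 8 + 6
  8 = 1 · 6 + 2
  6 = 3 · 2 + 0
gcd(170, 96) = 2.
Track Bezout coefficients alongside the remainders: start with r₀ = 170 = a·1 + b·0 (s = 1, t = 0) and r₁ = 96 = a·0 + b·1 (s = 0, t = 1); each new remainder r_{k+1} = r_{k-1} − q_k·r_k inherits s_{k+1} = s_{k-1} − q_k·s_k, t_{k+1} = t_{k-1} − q_k·t_k, so r_k = a·s_k + b·t_k at every step:
  q = 1: r = 74, s = 1 − 1·0 = 1, t = 0 − 1·1 = -1  (check: 170·1 + 96·(-1) = 74)
  q = 1: r = 22, s = 0 − 1·1 = -1, t = 1 − 1·(-1) = 2  (check: 170·(-1) + 96·2 = 22)
  q = 3: r = 8, s = 1 − 3·(-1) = 4, t = -1 − 3·2 = -7  (check: 170·4 + 96·(-7) = 8)
  q = 2: r = 6, s = -1 − 2·4 = -9, t = 2 − 2·(-7) = 16  (check: 170·(-9) + 96·16 = 6)
  q = 1: r = 2, s = 4 − 1·(-9) = 13, t = -7 − 1·16 = -23  (check: 170·13 + 96·(-23) = 2)
The row with r = 2 (the gcd) gives the Bezout coefficients s = 13, t = -23.
Result: 170 · (13) + 96 · (-23) = 2.

gcd(170, 96) = 2; s = 13, t = -23 (check: 170·13 + 96·(-23) = 2).


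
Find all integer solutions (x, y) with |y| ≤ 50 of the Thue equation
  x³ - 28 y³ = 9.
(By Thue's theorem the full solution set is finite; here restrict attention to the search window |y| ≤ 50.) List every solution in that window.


The equation is x³ - 28y³ = 9. For fixed y, x³ = 28·y³ + 9, so a solution requires the RHS to be a perfect cube.
Strategy: iterate y from -50 to 50, compute RHS = 28·y³ + 9, and check whether it is a (positive or negative) perfect cube.
Check small values of y:
  y = 0: RHS = 9 is not a perfect cube.
  y = 1: RHS = 37 is not a perfect cube.
  y = -1: RHS = -19 is not a perfect cube.
  y = 2: RHS = 233 is not a perfect cube.
  y = -2: RHS = -215 is not a perfect cube.
  y = 3: RHS = 765 is not a perfect cube.
  y = -3: RHS = -747 is not a perfect cube.
Continuing the search up to |y| = 50 finds no solutions either.
No (x, y) in the scanned range satisfies the equation.

No integer solutions with |y| ≤ 50.


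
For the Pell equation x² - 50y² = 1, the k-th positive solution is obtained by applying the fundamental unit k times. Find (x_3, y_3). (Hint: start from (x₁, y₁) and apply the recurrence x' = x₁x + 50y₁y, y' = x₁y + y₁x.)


Step 1: Find the fundamental solution (x₁, y₁) of x² - 50y² = 1.
  Expand √50 as a continued fraction. a₀ = ⌊√50⌋ = 7; iterate m_{k+1} = d_k·a_k − m_k, d_{k+1} = (50 − m_{k+1}²)/d_k, a_{k+1} = ⌊(a₀ + m_{k+1})/d_{k+1}⌋ (starting m₀ = 0, d₀ = 1), with convergents p_k = a_k·p_{k-1} + p_{k-2}, q_k = a_k·q_{k-1} + q_{k-2} (p₋₁ = 1, q₋₁ = 0):
  k = 0: a₀ = 7; p₀/q₀ = 7/1; p₀² − 50·q₀² = 49 − 50 = -1.
  k = 1: m = 7, d = 1, a = ⌊(7 + 7)/1⌋ = 14; p/q = (14·7 + 1)/(14·1 + 0) = 99/14; p² − 50·q² = 9801 − 9800 = 1.
  The first convergent with p² − 50·q² = 1 gives the fundamental solution (x₁, y₁) = (99, 14).
Step 2: Apply the recurrence (x_{n+1}, y_{n+1}) = (x₁x_n + 50y₁y_n, x₁y_n + y₁x_n) repeatedly.
  From (x_1, y_1) = (99, 14): x_2 = 99·99 + 50·14·14 = 19601; y_2 = 99·14 + 14·99 = 2772.
  From (x_2, y_2) = (19601, 2772): x_3 = 99·19601 + 50·14·2772 = 3880899; y_3 = 99·2772 + 14·19601 = 548842.
Step 3: Verify x_3² - 50·y_3² = 15061377048201 - 15061377048200 = 1 (should be 1). ✓

(x_1, y_1) = (99, 14); (x_3, y_3) = (3880899, 548842).


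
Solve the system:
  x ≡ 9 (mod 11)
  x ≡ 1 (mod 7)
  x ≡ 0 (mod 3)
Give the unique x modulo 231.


Moduli 11, 7, 3 are pairwise coprime; by CRT there is a unique solution modulo M = 11 · 7 · 3 = 231.
Solve pairwise, accumulating the modulus:
  Start with x ≡ 9 (mod 11).
  Combine with x ≡ 1 (mod 7): since gcd(11, 7) = 1, we get a unique residue mod 77.
    Write x = 9 + 11·t and substitute into x ≡ 1 (mod 7): 11·t ≡ 1 − 9 = -8 (mod 7).
    Reduce coefficients mod 7: 4·t ≡ 6 (mod 7).
    The inverse of 4 mod 7 is 2 (since 4·2 = 8 = 1·7 + 1), so t ≡ 2·6 = 12 ≡ 5 (mod 7).
    Then x = 9 + 11·5 = 64, valid modulo lcm(11, 7) = 77: x ≡ 64 (mod 77).
  Combine with x ≡ 0 (mod 3): since gcd(77, 3) = 1, we get a unique residue mod 231.
    Write x = 64 + 77·t and substitute into x ≡ 0 (mod 3): 77·t ≡ 0 − 64 = -64 (mod 3).
    Reduce coefficients mod 3: 2·t ≡ 2 (mod 3).
    The inverse of 2 mod 3 is 2 (since 2·2 = 4 = 1·3 + 1), so t ≡ 2·2 = 4 ≡ 1 (mod 3).
    Then x = 64 + 77·1 = 141, valid modulo lcm(77, 3) = 231: x ≡ 141 (mod 231).
Verify: 141 mod 11 = 9 ✓, 141 mod 7 = 1 ✓, 141 mod 3 = 0 ✓.

x ≡ 141 (mod 231).


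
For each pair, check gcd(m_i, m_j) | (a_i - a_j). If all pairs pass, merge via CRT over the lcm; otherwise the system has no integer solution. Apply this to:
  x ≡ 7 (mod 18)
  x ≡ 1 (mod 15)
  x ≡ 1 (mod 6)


Moduli 18, 15, 6 are not pairwise coprime, so CRT works modulo lcm(m_i) when all pairwise compatibility conditions hold.
Pairwise compatibility: gcd(m_i, m_j) must divide a_i - a_j for every pair.
Merge one congruence at a time:
  Start: x ≡ 7 (mod 18).
  Combine with x ≡ 1 (mod 15): gcd(18, 15) = 3; 1 - 7 = -6, which IS divisible by 3, so compatible.
    Write x = 7 + 18·t and substitute into x ≡ 1 (mod 15): 18·t ≡ 1 − 7 = -6 (mod 15).
    Divide the congruence (and modulus) by g = 3: 6·t ≡ -2 (mod 5).
    Reduce coefficients mod 5: 1·t ≡ 3 (mod 5).
    So t ≡ 3 (mod 5).
    Then x = 7 + 18·3 = 61, valid modulo lcm(18, 15) = 90: x ≡ 61 (mod 90).
  Combine with x ≡ 1 (mod 6): gcd(90, 6) = 6; 1 - 61 = -60, which IS divisible by 6, so compatible.
    Write x = 61 + 90·t and substitute into x ≡ 1 (mod 6): 90·t ≡ 1 − 61 = -60 (mod 6).
    Divide the congruence (and modulus) by g = 6: 15·t ≡ -10 (mod 1).
    Modulo 1 every t works; take t = 0.
    Then x = 61 + 90·0 = 61, valid modulo lcm(90, 6) = 90: x ≡ 61 (mod 90).
Verify: 61 mod 18 = 7, 61 mod 15 = 1, 61 mod 6 = 1.

x ≡ 61 (mod 90).


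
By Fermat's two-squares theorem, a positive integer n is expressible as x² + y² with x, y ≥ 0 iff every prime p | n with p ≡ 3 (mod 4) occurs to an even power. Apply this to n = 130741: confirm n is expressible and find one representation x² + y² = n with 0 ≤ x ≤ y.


Step 1: Factor n = 130741 = 13 · 89 · 113.
Step 2: Check the mod-4 condition on each prime factor: 13 ≡ 1 (mod 4), exponent 1; 89 ≡ 1 (mod 4), exponent 1; 113 ≡ 1 (mod 4), exponent 1.
All primes ≡ 3 (mod 4) appear to even exponent (or don't appear), so by the two-squares theorem n IS expressible as a sum of two squares.
Step 3: Build a representation. Here n = 13 · 89 · 113 is a product of primes ≡ 1 (mod 4). Each prime p ≡ 1 (mod 4) is itself a sum of two squares; find a² by testing p − a² for a perfect square:
  13: 13 − 1² = 12, 13 − 2² = 9 = 3² ⇒ 13 = 2² + 3².
  89: 89 − 1² = 88, 89 − 2² = 85, 89 − 3² = 80, 89 − 4² = 73, 89 − 5² = 64 = 8² ⇒ 89 = 5² + 8².
  113: 113 − 1² = 112, 113 − 2² = 109, 113 − 3² = 104, 113 − 4² = 97, 113 − 5² = 88, 113 − 6² = 77, 113 − 7² = 64 = 8² ⇒ 113 = 7² + 8².
  Combine using the Brahmagupta–Fibonacci identity (a² + b²)(c² + d²) = (ac − bd)² + (ad + bc)² = (ac + bd)² + (ad − bc)²:
  13 · 89 = 1157: from (2² + 3²)(5² + 8²), take (2·5 − 3·8, 2·8 + 3·5) = (10 − 24, 16 + 15) = (-14, 31); dropping signs (only squares matter) gives (14, 31); check 14² + 31² = 196 + 961 = 1157 ✓.
  1157 · 113 = 130741: from (14² + 31²)(7² + 8²), take (14·7 − 31·8, 14·8 + 31·7) = (98 − 248, 112 + 217) = (-150, 329); dropping signs (only squares matter) gives (150, 329); check 150² + 329² = 22500 + 108241 = 130741 ✓.
Step 4: Order so x ≤ y and verify: 150² + 329² = 22500 + 108241 = 130741 = n. ✓

n = 130741 = 150² + 329² (one valid representation with x ≤ y).


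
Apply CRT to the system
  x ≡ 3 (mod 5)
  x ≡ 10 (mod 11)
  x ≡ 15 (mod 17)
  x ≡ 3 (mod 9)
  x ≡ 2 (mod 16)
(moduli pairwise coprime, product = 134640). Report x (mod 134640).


Product of moduli M = 5 · 11 · 17 · 9 · 16 = 134640.
Merge one congruence at a time:
  Start: x ≡ 3 (mod 5).
  Combine with x ≡ 10 (mod 11); new modulus lcm = 55.
    Write x = 3 + 5·t and substitute into x ≡ 10 (mod 11): 5·t ≡ 10 − 3 = 7 (mod 11).
    The inverse of 5 mod 11 is 9 (since 5·9 = 45 = 4·11 + 1), so t ≡ 9·7 = 63 ≡ 8 (mod 11).
    Then x = 3 + 5·8 = 43, valid modulo lcm(5, 11) = 55: x ≡ 43 (mod 55).
  Combine with x ≡ 15 (mod 17); new modulus lcm = 935.
    Write x = 43 + 55·t and substitute into x ≡ 15 (mod 17): 55·t ≡ 15 − 43 = -28 (mod 17).
    Reduce coefficients mod 17: 4·t ≡ 6 (mod 17).
    The inverse of 4 mod 17 is 13 (since 4·13 = 52 = 3·17 + 1), so t ≡ 13·6 = 78 ≡ 10 (mod 17).
    Then x = 43 + 55·10 = 593, valid modulo lcm(55, 17) = 935: x ≡ 593 (mod 935).
  Combine with x ≡ 3 (mod 9); new modulus lcm = 8415.
    Write x = 593 + 935·t and substitute into x ≡ 3 (mod 9): 935·t ≡ 3 − 593 = -590 (mod 9).
    Reduce coefficients mod 9: 8·t ≡ 4 (mod 9).
    The inverse of 8 mod 9 is 8 (since 8·8 = 64 = 7·9 + 1), so t ≡ 8·4 = 32 ≡ 5 (mod 9).
    Then x = 593 + 935·5 = 5268, valid modulo lcm(935, 9) = 8415: x ≡ 5268 (mod 8415).
  Combine with x ≡ 2 (mod 16); new modulus lcm = 134640.
    Write x = 5268 + 8415·t and substitute into x ≡ 2 (mod 16): 8415·t ≡ 2 − 5268 = -5266 (mod 16).
    Reduce coefficients mod 16: 15·t ≡ 14 (mod 16).
    The inverse of 15 mod 16 is 15 (since 15·15 = 225 = 14·16 + 1), so t ≡ 15·14 = 210 ≡ 2 (mod 16).
    Then x = 5268 + 8415·2 = 22098, valid modulo lcm(8415, 16) = 134640: x ≡ 22098 (mod 134640).
Verify against each original: 22098 mod 5 = 3, 22098 mod 11 = 10, 22098 mod 17 = 15, 22098 mod 9 = 3, 22098 mod 16 = 2.

x ≡ 22098 (mod 134640).


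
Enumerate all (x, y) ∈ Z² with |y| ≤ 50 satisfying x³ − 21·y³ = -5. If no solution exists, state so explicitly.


The equation is x³ - 21y³ = -5. For fixed y, x³ = 21·y³ − 5, so a solution requires the RHS to be a perfect cube.
Strategy: iterate y from -50 to 50, compute RHS = 21·y³ − 5, and check whether it is a (positive or negative) perfect cube.
Check small values of y:
  y = 0: RHS = -5 is not a perfect cube.
  y = 1: RHS = 16 is not a perfect cube.
  y = -1: RHS = -26 is not a perfect cube.
  y = 2: RHS = 163 is not a perfect cube.
  y = -2: RHS = -173 is not a perfect cube.
  y = 3: RHS = 562 is not a perfect cube.
  y = -3: RHS = -572 is not a perfect cube.
Continuing the search up to |y| = 50 finds no solutions either.
No (x, y) in the scanned range satisfies the equation.

No integer solutions with |y| ≤ 50.


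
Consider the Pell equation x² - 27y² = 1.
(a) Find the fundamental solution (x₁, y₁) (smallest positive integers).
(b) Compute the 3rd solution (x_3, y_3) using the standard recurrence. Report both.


Step 1: Find the fundamental solution (x₁, y₁) of x² - 27y² = 1.
  Expand √27 as a continued fraction. a₀ = ⌊√27⌋ = 5; iterate m_{k+1} = d_k·a_k − m_k, d_{k+1} = (27 − m_{k+1}²)/d_k, a_{k+1} = ⌊(a₀ + m_{k+1})/d_{k+1}⌋ (starting m₀ = 0, d₀ = 1), with convergents p_k = a_k·p_{k-1} + p_{k-2}, q_k = a_k·q_{k-1} + q_{k-2} (p₋₁ = 1, q₋₁ = 0):
  k = 0: a₀ = 5; p₀/q₀ = 5/1; p₀² − 27·q₀² = 25 − 27 = -2.
  k = 1: m = 5, d = 2, a = ⌊(5 + 5)/2⌋ = 5; p/q = (5·5 + 1)/(5·1 + 0) = 26/5; p² − 27·q² = 676 − 675 = 1.
  The first convergent with p² − 27·q² = 1 gives the fundamental solution (x₁, y₁) = (26, 5).
Step 2: Apply the recurrence (x_{n+1}, y_{n+1}) = (x₁x_n + 27y₁y_n, x₁y_n + y₁x_n) repeatedly.
  From (x_1, y_1) = (26, 5): x_2 = 26·26 + 27·5·5 = 1351; y_2 = 26·5 + 5·26 = 260.
  From (x_2, y_2) = (1351, 260): x_3 = 26·1351 + 27·5·260 = 70226; y_3 = 26·260 + 5·1351 = 13515.
Step 3: Verify x_3² - 27·y_3² = 4931691076 - 4931691075 = 1 (should be 1). ✓

(x_1, y_1) = (26, 5); (x_3, y_3) = (70226, 13515).


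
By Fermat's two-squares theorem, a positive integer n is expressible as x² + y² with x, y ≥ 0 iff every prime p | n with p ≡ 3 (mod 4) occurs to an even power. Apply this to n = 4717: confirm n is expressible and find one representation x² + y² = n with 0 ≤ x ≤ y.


Step 1: Factor n = 4717 = 53 · 89.
Step 2: Check the mod-4 condition on each prime factor: 53 ≡ 1 (mod 4), exponent 1; 89 ≡ 1 (mod 4), exponent 1.
All primes ≡ 3 (mod 4) appear to even exponent (or don't appear), so by the two-squares theorem n IS expressible as a sum of two squares.
Step 3: Build a representation. Here n = 53 · 89 is a product of primes ≡ 1 (mod 4). Each prime p ≡ 1 (mod 4) is itself a sum of two squares; find a² by testing p − a² for a perfect square:
  53: 53 − 1² = 52, 53 − 2² = 49 = 7² ⇒ 53 = 2² + 7².
  89: 89 − 1² = 88, 89 − 2² = 85, 89 − 3² = 80, 89 − 4² = 73, 89 − 5² = 64 = 8² ⇒ 89 = 5² + 8².
  Combine using the Brahmagupta–Fibonacci identity (a² + b²)(c² + d²) = (ac − bd)² + (ad + bc)² = (ac + bd)² + (ad − bc)²:
  53 · 89 = 4717: from (2² + 7²)(5² + 8²), take (2·5 − 7·8, 2·8 + 7·5) = (10 − 56, 16 + 35) = (-46, 51); dropping signs (only squares matter) gives (46, 51); check 46² + 51² = 2116 + 2601 = 4717 ✓.
Step 4: Order so x ≤ y and verify: 46² + 51² = 2116 + 2601 = 4717 = n. ✓

n = 4717 = 46² + 51² (one valid representation with x ≤ y).


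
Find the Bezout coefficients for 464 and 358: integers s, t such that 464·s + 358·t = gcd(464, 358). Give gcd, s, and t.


Euclidean algorithm on (464, 358) — divide until remainder is 0:
  464 = 1 · 358 + 106
  358 = 3 · 106 + 40
  106 = 2 · 40 + 26
  40 = 1 · 26 + 14
  26 = 1 · 14 + 12
  14 = 1 · 12 + 2
  12 = 6 · 2 + 0
gcd(464, 358) = 2.
Track Bezout coefficients alongside the remainders: start with r₀ = 464 = a·1 + b·0 (s = 1, t = 0) and r₁ = 358 = a·0 + b·1 (s = 0, t = 1); each new remainder r_{k+1} = r_{k-1} − q_k·r_k inherits s_{k+1} = s_{k-1} − q_k·s_k, t_{k+1} = t_{k-1} − q_k·t_k, so r_k = a·s_k + b·t_k at every step:
  q = 1: r = 106, s = 1 − 1·0 = 1, t = 0 − 1·1 = -1  (check: 464·1 + 358·(-1) = 106)
  q = 3: r = 40, s = 0 − 3·1 = -3, t = 1 − 3·(-1) = 4  (check: 464·(-3) + 358·4 = 40)
  q = 2: r = 26, s = 1 − 2·(-3) = 7, t = -1 − 2·4 = -9  (check: 464·7 + 358·(-9) = 26)
  q = 1: r = 14, s = -3 − 1·7 = -10, t = 4 − 1·(-9) = 13  (check: 464·(-10) + 358·13 = 14)
  q = 1: r = 12, s = 7 − 1·(-10) = 17, t = -9 − 1·13 = -22  (check: 464·17 + 358·(-22) = 12)
  q = 1: r = 2, s = -10 − 1·17 = -27, t = 13 − 1·(-22) = 35  (check: 464·(-27) + 358·35 = 2)
The row with r = 2 (the gcd) gives the Bezout coefficients s = -27, t = 35.
Result: 464 · (-27) + 358 · (35) = 2.

gcd(464, 358) = 2; s = -27, t = 35 (check: 464·(-27) + 358·35 = 2).


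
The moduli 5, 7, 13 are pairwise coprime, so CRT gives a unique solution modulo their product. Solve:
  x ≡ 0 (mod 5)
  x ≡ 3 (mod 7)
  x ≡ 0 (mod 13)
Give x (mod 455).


Moduli 5, 7, 13 are pairwise coprime; by CRT there is a unique solution modulo M = 5 · 7 · 13 = 455.
Solve pairwise, accumulating the modulus:
  Start with x ≡ 0 (mod 5).
  Combine with x ≡ 3 (mod 7): since gcd(5, 7) = 1, we get a unique residue mod 35.
    Write x = 0 + 5·t and substitute into x ≡ 3 (mod 7): 5·t ≡ 3 − 0 = 3 (mod 7).
    The inverse of 5 mod 7 is 3 (since 5·3 = 15 = 2·7 + 1), so t ≡ 3·3 = 9 ≡ 2 (mod 7).
    Then x = 0 + 5·2 = 10, valid modulo lcm(5, 7) = 35: x ≡ 10 (mod 35).
  Combine with x ≡ 0 (mod 13): since gcd(35, 13) = 1, we get a unique residue mod 455.
    Write x = 10 + 35·t and substitute into x ≡ 0 (mod 13): 35·t ≡ 0 − 10 = -10 (mod 13).
    Reduce coefficients mod 13: 9·t ≡ 3 (mod 13).
    The inverse of 9 mod 13 is 3 (since 9·3 = 27 = 2·13 + 1), so t ≡ 3·3 = 9 ≡ 9 (mod 13).
    Then x = 10 + 35·9 = 325, valid modulo lcm(35, 13) = 455: x ≡ 325 (mod 455).
Verify: 325 mod 5 = 0 ✓, 325 mod 7 = 3 ✓, 325 mod 13 = 0 ✓.

x ≡ 325 (mod 455).


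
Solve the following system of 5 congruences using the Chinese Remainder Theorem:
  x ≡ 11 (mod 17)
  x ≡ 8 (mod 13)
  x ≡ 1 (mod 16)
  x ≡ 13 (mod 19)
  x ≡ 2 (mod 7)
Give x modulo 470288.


Product of moduli M = 17 · 13 · 16 · 19 · 7 = 470288.
Merge one congruence at a time:
  Start: x ≡ 11 (mod 17).
  Combine with x ≡ 8 (mod 13); new modulus lcm = 221.
    Write x = 11 + 17·t and substitute into x ≡ 8 (mod 13): 17·t ≡ 8 − 11 = -3 (mod 13).
    Reduce coefficients mod 13: 4·t ≡ 10 (mod 13).
    The inverse of 4 mod 13 is 10 (since 4·10 = 40 = 3·13 + 1), so t ≡ 10·10 = 100 ≡ 9 (mod 13).
    Then x = 11 + 17·9 = 164, valid modulo lcm(17, 13) = 221: x ≡ 164 (mod 221).
  Combine with x ≡ 1 (mod 16); new modulus lcm = 3536.
    Write x = 164 + 221·t and substitute into x ≡ 1 (mod 16): 221·t ≡ 1 − 164 = -163 (mod 16).
    Reduce coefficients mod 16: 13·t ≡ 13 (mod 16).
    The inverse of 13 mod 16 is 5 (since 13·5 = 65 = 4·16 + 1), so t ≡ 5·13 = 65 ≡ 1 (mod 16).
    Then x = 164 + 221·1 = 385, valid modulo lcm(221, 16) = 3536: x ≡ 385 (mod 3536).
  Combine with x ≡ 13 (mod 19); new modulus lcm = 67184.
    Write x = 385 + 3536·t and substitute into x ≡ 13 (mod 19): 3536·t ≡ 13 − 385 = -372 (mod 19).
    Reduce coefficients mod 19: 2·t ≡ 8 (mod 19).
    The inverse of 2 mod 19 is 10 (since 2·10 = 20 = 1·19 + 1), so t ≡ 10·8 = 80 ≡ 4 (mod 19).
    Then x = 385 + 3536·4 = 14529, valid modulo lcm(3536, 19) = 67184: x ≡ 14529 (mod 67184).
  Combine with x ≡ 2 (mod 7); new modulus lcm = 470288.
    Write x = 14529 + 67184·t and substitute into x ≡ 2 (mod 7): 67184·t ≡ 2 − 14529 = -14527 (mod 7).
    Reduce coefficients mod 7: 5·t ≡ 5 (mod 7).
    The inverse of 5 mod 7 is 3 (since 5·3 = 15 = 2·7 + 1), so t ≡ 3·5 = 15 ≡ 1 (mod 7).
    Then x = 14529 + 67184·1 = 81713, valid modulo lcm(67184, 7) = 470288: x ≡ 81713 (mod 470288).
Verify against each original: 81713 mod 17 = 11, 81713 mod 13 = 8, 81713 mod 16 = 1, 81713 mod 19 = 13, 81713 mod 7 = 2.

x ≡ 81713 (mod 470288).


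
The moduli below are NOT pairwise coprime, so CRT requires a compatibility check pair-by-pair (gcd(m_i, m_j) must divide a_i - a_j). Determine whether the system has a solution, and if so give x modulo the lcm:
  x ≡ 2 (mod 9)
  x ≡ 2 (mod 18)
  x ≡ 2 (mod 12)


Moduli 9, 18, 12 are not pairwise coprime, so CRT works modulo lcm(m_i) when all pairwise compatibility conditions hold.
Pairwise compatibility: gcd(m_i, m_j) must divide a_i - a_j for every pair.
Merge one congruence at a time:
  Start: x ≡ 2 (mod 9).
  Combine with x ≡ 2 (mod 18): gcd(9, 18) = 9; 2 - 2 = 0, which IS divisible by 9, so compatible.
    Write x = 2 + 9·t and substitute into x ≡ 2 (mod 18): 9·t ≡ 2 − 2 = 0 (mod 18).
    Divide the congruence (and modulus) by g = 9: 1·t ≡ 0 (mod 2).
    So t ≡ 0 (mod 2).
    Then x = 2 + 9·0 = 2, valid modulo lcm(9, 18) = 18: x ≡ 2 (mod 18).
  Combine with x ≡ 2 (mod 12): gcd(18, 12) = 6; 2 - 2 = 0, which IS divisible by 6, so compatible.
    Write x = 2 + 18·t and substitute into x ≡ 2 (mod 12): 18·t ≡ 2 − 2 = 0 (mod 12).
    Divide the congruence (and modulus) by g = 6: 3·t ≡ 0 (mod 2).
    Reduce coefficients mod 2: 1·t ≡ 0 (mod 2).
    So t ≡ 0 (mod 2).
    Then x = 2 + 18·0 = 2, valid modulo lcm(18, 12) = 36: x ≡ 2 (mod 36).
Verify: 2 mod 9 = 2, 2 mod 18 = 2, 2 mod 12 = 2.

x ≡ 2 (mod 36).


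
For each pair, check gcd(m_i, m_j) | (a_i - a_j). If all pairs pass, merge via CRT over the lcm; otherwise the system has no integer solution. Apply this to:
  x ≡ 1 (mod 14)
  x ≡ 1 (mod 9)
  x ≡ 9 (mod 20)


Moduli 14, 9, 20 are not pairwise coprime, so CRT works modulo lcm(m_i) when all pairwise compatibility conditions hold.
Pairwise compatibility: gcd(m_i, m_j) must divide a_i - a_j for every pair.
Merge one congruence at a time:
  Start: x ≡ 1 (mod 14).
  Combine with x ≡ 1 (mod 9): gcd(14, 9) = 1; 1 - 1 = 0, which IS divisible by 1, so compatible.
    Write x = 1 + 14·t and substitute into x ≡ 1 (mod 9): 14·t ≡ 1 − 1 = 0 (mod 9).
    Reduce coefficients mod 9: 5·t ≡ 0 (mod 9).
    The inverse of 5 mod 9 is 2 (since 5·2 = 10 = 1·9 + 1), so t ≡ 2·0 = 0 ≡ 0 (mod 9).
    Then x = 1 + 14·0 = 1, valid modulo lcm(14, 9) = 126: x ≡ 1 (mod 126).
  Combine with x ≡ 9 (mod 20): gcd(126, 20) = 2; 9 - 1 = 8, which IS divisible by 2, so compatible.
    Write x = 1 + 126·t and substitute into x ≡ 9 (mod 20): 126·t ≡ 9 − 1 = 8 (mod 20).
    Divide the congruence (and modulus) by g = 2: 63·t ≡ 4 (mod 10).
    Reduce coefficients mod 10: 3·t ≡ 4 (mod 10).
    The inverse of 3 mod 10 is 7 (since 3·7 = 21 = 2·10 + 1), so t ≡ 7·4 = 28 ≡ 8 (mod 10).
    Then x = 1 + 126·8 = 1009, valid modulo lcm(126, 20) = 1260: x ≡ 1009 (mod 1260).
Verify: 1009 mod 14 = 1, 1009 mod 9 = 1, 1009 mod 20 = 9.

x ≡ 1009 (mod 1260).


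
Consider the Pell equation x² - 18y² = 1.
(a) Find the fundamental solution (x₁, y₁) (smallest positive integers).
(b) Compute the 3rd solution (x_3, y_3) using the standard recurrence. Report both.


Step 1: Find the fundamental solution (x₁, y₁) of x² - 18y² = 1.
  Expand √18 as a continued fraction. a₀ = ⌊√18⌋ = 4; iterate m_{k+1} = d_k·a_k − m_k, d_{k+1} = (18 − m_{k+1}²)/d_k, a_{k+1} = ⌊(a₀ + m_{k+1})/d_{k+1}⌋ (starting m₀ = 0, d₀ = 1), with convergents p_k = a_k·p_{k-1} + p_{k-2}, q_k = a_k·q_{k-1} + q_{k-2} (p₋₁ = 1, q₋₁ = 0):
  k = 0: a₀ = 4; p₀/q₀ = 4/1; p₀² − 18·q₀² = 16 − 18 = -2.
  k = 1: m = 4, d = 2, a = ⌊(4 + 4)/2⌋ = 4; p/q = (4·4 + 1)/(4·1 + 0) = 17/4; p² − 18·q² = 289 − 288 = 1.
  The first convergent with p² − 18·q² = 1 gives the fundamental solution (x₁, y₁) = (17, 4).
Step 2: Apply the recurrence (x_{n+1}, y_{n+1}) = (x₁x_n + 18y₁y_n, x₁y_n + y₁x_n) repeatedly.
  From (x_1, y_1) = (17, 4): x_2 = 17·17 + 18·4·4 = 577; y_2 = 17·4 + 4·17 = 136.
  From (x_2, y_2) = (577, 136): x_3 = 17·577 + 18·4·136 = 19601; y_3 = 17·136 + 4·577 = 4620.
Step 3: Verify x_3² - 18·y_3² = 384199201 - 384199200 = 1 (should be 1). ✓

(x_1, y_1) = (17, 4); (x_3, y_3) = (19601, 4620).


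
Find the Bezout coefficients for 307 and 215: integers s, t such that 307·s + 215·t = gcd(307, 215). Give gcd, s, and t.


Euclidean algorithm on (307, 215) — divide until remainder is 0:
  307 = 1 · 215 + 92
  215 = 2 · 92 + 31
  92 = 2 · 31 + 30
  31 = 1 · 30 + 1
  30 = 30 · 1 + 0
gcd(307, 215) = 1.
Track Bezout coefficients alongside the remainders: start with r₀ = 307 = a·1 + b·0 (s = 1, t = 0) and r₁ = 215 = a·0 + b·1 (s = 0, t = 1); each new remainder r_{k+1} = r_{k-1} − q_k·r_k inherits s_{k+1} = s_{k-1} − q_k·s_k, t_{k+1} = t_{k-1} − q_k·t_k, so r_k = a·s_k + b·t_k at every step:
  q = 1: r = 92, s = 1 − 1·0 = 1, t = 0 − 1·1 = -1  (check: 307·1 + 215·(-1) = 92)
  q = 2: r = 31, s = 0 − 2·1 = -2, t = 1 − 2·(-1) = 3  (check: 307·(-2) + 215·3 = 31)
  q = 2: r = 30, s = 1 − 2·(-2) = 5, t = -1 − 2·3 = -7  (check: 307·5 + 215·(-7) = 30)
  q = 1: r = 1, s = -2 − 1·5 = -7, t = 3 − 1·(-7) = 10  (check: 307·(-7) + 215·10 = 1)
The row with r = 1 (the gcd) gives the Bezout coefficients s = -7, t = 10.
Result: 307 · (-7) + 215 · (10) = 1.

gcd(307, 215) = 1; s = -7, t = 10 (check: 307·(-7) + 215·10 = 1).


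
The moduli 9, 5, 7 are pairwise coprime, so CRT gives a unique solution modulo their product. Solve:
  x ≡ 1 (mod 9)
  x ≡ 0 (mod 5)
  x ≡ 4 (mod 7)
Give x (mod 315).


Moduli 9, 5, 7 are pairwise coprime; by CRT there is a unique solution modulo M = 9 · 5 · 7 = 315.
Solve pairwise, accumulating the modulus:
  Start with x ≡ 1 (mod 9).
  Combine with x ≡ 0 (mod 5): since gcd(9, 5) = 1, we get a unique residue mod 45.
    Write x = 1 + 9·t and substitute into x ≡ 0 (mod 5): 9·t ≡ 0 − 1 = -1 (mod 5).
    Reduce coefficients mod 5: 4·t ≡ 4 (mod 5).
    The inverse of 4 mod 5 is 4 (since 4·4 = 16 = 3·5 + 1), so t ≡ 4·4 = 16 ≡ 1 (mod 5).
    Then x = 1 + 9·1 = 10, valid modulo lcm(9, 5) = 45: x ≡ 10 (mod 45).
  Combine with x ≡ 4 (mod 7): since gcd(45, 7) = 1, we get a unique residue mod 315.
    Write x = 10 + 45·t and substitute into x ≡ 4 (mod 7): 45·t ≡ 4 − 10 = -6 (mod 7).
    Reduce coefficients mod 7: 3·t ≡ 1 (mod 7).
    The inverse of 3 mod 7 is 5 (since 3·5 = 15 = 2·7 + 1), so t ≡ 5·1 = 5 ≡ 5 (mod 7).
    Then x = 10 + 45·5 = 235, valid modulo lcm(45, 7) = 315: x ≡ 235 (mod 315).
Verify: 235 mod 9 = 1 ✓, 235 mod 5 = 0 ✓, 235 mod 7 = 4 ✓.

x ≡ 235 (mod 315).


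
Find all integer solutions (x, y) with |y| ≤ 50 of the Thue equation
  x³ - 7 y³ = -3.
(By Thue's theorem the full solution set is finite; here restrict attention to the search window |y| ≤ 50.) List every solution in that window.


The equation is x³ - 7y³ = -3. For fixed y, x³ = 7·y³ − 3, so a solution requires the RHS to be a perfect cube.
Strategy: iterate y from -50 to 50, compute RHS = 7·y³ − 3, and check whether it is a (positive or negative) perfect cube.
Check small values of y:
  y = 0: RHS = -3 is not a perfect cube.
  y = 1: RHS = 4 is not a perfect cube.
  y = -1: RHS = -10 is not a perfect cube.
  y = 2: RHS = 53 is not a perfect cube.
  y = -2: RHS = -59 is not a perfect cube.
  y = 3: RHS = 186 is not a perfect cube.
  y = -3: RHS = -192 is not a perfect cube.
Continuing the search up to |y| = 50 finds no solutions either.
No (x, y) in the scanned range satisfies the equation.

No integer solutions with |y| ≤ 50.


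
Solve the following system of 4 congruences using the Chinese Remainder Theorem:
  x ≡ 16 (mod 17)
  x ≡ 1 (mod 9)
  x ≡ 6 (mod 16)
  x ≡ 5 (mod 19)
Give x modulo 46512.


Product of moduli M = 17 · 9 · 16 · 19 = 46512.
Merge one congruence at a time:
  Start: x ≡ 16 (mod 17).
  Combine with x ≡ 1 (mod 9); new modulus lcm = 153.
    Write x = 16 + 17·t and substitute into x ≡ 1 (mod 9): 17·t ≡ 1 − 16 = -15 (mod 9).
    Reduce coefficients mod 9: 8·t ≡ 3 (mod 9).
    The inverse of 8 mod 9 is 8 (since 8·8 = 64 = 7·9 + 1), so t ≡ 8·3 = 24 ≡ 6 (mod 9).
    Then x = 16 + 17·6 = 118, valid modulo lcm(17, 9) = 153: x ≡ 118 (mod 153).
  Combine with x ≡ 6 (mod 16); new modulus lcm = 2448.
    Write x = 118 + 153·t and substitute into x ≡ 6 (mod 16): 153·t ≡ 6 − 118 = -112 (mod 16).
    Reduce coefficients mod 16: 9·t ≡ 0 (mod 16).
    The inverse of 9 mod 16 is 9 (since 9·9 = 81 = 5·16 + 1), so t ≡ 9·0 = 0 ≡ 0 (mod 16).
    Then x = 118 + 153·0 = 118, valid modulo lcm(153, 16) = 2448: x ≡ 118 (mod 2448).
  Combine with x ≡ 5 (mod 19); new modulus lcm = 46512.
    Write x = 118 + 2448·t and substitute into x ≡ 5 (mod 19): 2448·t ≡ 5 − 118 = -113 (mod 19).
    Reduce coefficients mod 19: 16·t ≡ 1 (mod 19).
    The inverse of 16 mod 19 is 6 (since 16·6 = 96 = 5·19 + 1), so t ≡ 6·1 = 6 ≡ 6 (mod 19).
    Then x = 118 + 2448·6 = 14806, valid modulo lcm(2448, 19) = 46512: x ≡ 14806 (mod 46512).
Verify against each original: 14806 mod 17 = 16, 14806 mod 9 = 1, 14806 mod 16 = 6, 14806 mod 19 = 5.

x ≡ 14806 (mod 46512).


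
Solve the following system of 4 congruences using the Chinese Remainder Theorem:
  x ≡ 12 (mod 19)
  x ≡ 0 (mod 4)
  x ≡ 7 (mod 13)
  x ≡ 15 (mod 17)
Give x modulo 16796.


Product of moduli M = 19 · 4 · 13 · 17 = 16796.
Merge one congruence at a time:
  Start: x ≡ 12 (mod 19).
  Combine with x ≡ 0 (mod 4); new modulus lcm = 76.
    Write x = 12 + 19·t and substitute into x ≡ 0 (mod 4): 19·t ≡ 0 − 12 = -12 (mod 4).
    Reduce coefficients mod 4: 3·t ≡ 0 (mod 4).
    The inverse of 3 mod 4 is 3 (since 3·3 = 9 = 2·4 + 1), so t ≡ 3·0 = 0 ≡ 0 (mod 4).
    Then x = 12 + 19·0 = 12, valid modulo lcm(19, 4) = 76: x ≡ 12 (mod 76).
  Combine with x ≡ 7 (mod 13); new modulus lcm = 988.
    Write x = 12 + 76·t and substitute into x ≡ 7 (mod 13): 76·t ≡ 7 − 12 = -5 (mod 13).
    Reduce coefficients mod 13: 11·t ≡ 8 (mod 13).
    The inverse of 11 mod 13 is 6 (since 11·6 = 66 = 5·13 + 1), so t ≡ 6·8 = 48 ≡ 9 (mod 13).
    Then x = 12 + 76·9 = 696, valid modulo lcm(76, 13) = 988: x ≡ 696 (mod 988).
  Combine with x ≡ 15 (mod 17); new modulus lcm = 16796.
    Write x = 696 + 988·t and substitute into x ≡ 15 (mod 17): 988·t ≡ 15 − 696 = -681 (mod 17).
    Reduce coefficients mod 17: 2·t ≡ 16 (mod 17).
    The inverse of 2 mod 17 is 9 (since 2·9 = 18 = 1·17 + 1), so t ≡ 9·16 = 144 ≡ 8 (mod 17).
    Then x = 696 + 988·8 = 8600, valid modulo lcm(988, 17) = 16796: x ≡ 8600 (mod 16796).
Verify against each original: 8600 mod 19 = 12, 8600 mod 4 = 0, 8600 mod 13 = 7, 8600 mod 17 = 15.

x ≡ 8600 (mod 16796).


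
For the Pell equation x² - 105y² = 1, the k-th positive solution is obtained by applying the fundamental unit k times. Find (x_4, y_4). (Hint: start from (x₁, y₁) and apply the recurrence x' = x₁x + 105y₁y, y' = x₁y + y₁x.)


Step 1: Find the fundamental solution (x₁, y₁) of x² - 105y² = 1.
  Expand √105 as a continued fraction. a₀ = ⌊√105⌋ = 10; iterate m_{k+1} = d_k·a_k − m_k, d_{k+1} = (105 − m_{k+1}²)/d_k, a_{k+1} = ⌊(a₀ + m_{k+1})/d_{k+1}⌋ (starting m₀ = 0, d₀ = 1), with convergents p_k = a_k·p_{k-1} + p_{k-2}, q_k = a_k·q_{k-1} + q_{k-2} (p₋₁ = 1, q₋₁ = 0):
  k = 0: a₀ = 10; p₀/q₀ = 10/1; p₀² − 105·q₀² = 100 − 105 = -5.
  k = 1: m = 10, d = 5, a = ⌊(10 + 10)/5⌋ = 4; p/q = (4·10 + 1)/(4·1 + 0) = 41/4; p² − 105·q² = 1681 − 1680 = 1.
  The first convergent with p² − 105·q² = 1 gives the fundamental solution (x₁, y₁) = (41, 4).
Step 2: Apply the recurrence (x_{n+1}, y_{n+1}) = (x₁x_n + 105y₁y_n, x₁y_n + y₁x_n) repeatedly.
  From (x_1, y_1) = (41, 4): x_2 = 41·41 + 105·4·4 = 3361; y_2 = 41·4 + 4·41 = 328.
  From (x_2, y_2) = (3361, 328): x_3 = 41·3361 + 105·4·328 = 275561; y_3 = 41·328 + 4·3361 = 26892.
  From (x_3, y_3) = (275561, 26892): x_4 = 41·275561 + 105·4·26892 = 22592641; y_4 = 41·26892 + 4·275561 = 2204816.
Step 3: Verify x_4² - 105·y_4² = 510427427354881 - 510427427354880 = 1 (should be 1). ✓

(x_1, y_1) = (41, 4); (x_4, y_4) = (22592641, 2204816).


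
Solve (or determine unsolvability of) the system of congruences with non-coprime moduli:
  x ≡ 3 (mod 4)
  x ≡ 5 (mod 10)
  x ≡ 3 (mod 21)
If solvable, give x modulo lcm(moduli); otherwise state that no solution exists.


Moduli 4, 10, 21 are not pairwise coprime, so CRT works modulo lcm(m_i) when all pairwise compatibility conditions hold.
Pairwise compatibility: gcd(m_i, m_j) must divide a_i - a_j for every pair.
Merge one congruence at a time:
  Start: x ≡ 3 (mod 4).
  Combine with x ≡ 5 (mod 10): gcd(4, 10) = 2; 5 - 3 = 2, which IS divisible by 2, so compatible.
    Write x = 3 + 4·t and substitute into x ≡ 5 (mod 10): 4·t ≡ 5 − 3 = 2 (mod 10).
    Divide the congruence (and modulus) by g = 2: 2·t ≡ 1 (mod 5).
    The inverse of 2 mod 5 is 3 (since 2·3 = 6 = 1·5 + 1), so t ≡ 3·1 = 3 ≡ 3 (mod 5).
    Then x = 3 + 4·3 = 15, valid modulo lcm(4, 10) = 20: x ≡ 15 (mod 20).
  Combine with x ≡ 3 (mod 21): gcd(20, 21) = 1; 3 - 15 = -12, which IS divisible by 1, so compatible.
    Write x = 15 + 20·t and substitute into x ≡ 3 (mod 21): 20·t ≡ 3 − 15 = -12 (mod 21).
    Reduce coefficients mod 21: 20·t ≡ 9 (mod 21).
    The inverse of 20 mod 21 is 20 (since 20·20 = 400 = 19·21 + 1), so t ≡ 20·9 = 180 ≡ 12 (mod 21).
    Then x = 15 + 20·12 = 255, valid modulo lcm(20, 21) = 420: x ≡ 255 (mod 420).
Verify: 255 mod 4 = 3, 255 mod 10 = 5, 255 mod 21 = 3.

x ≡ 255 (mod 420).


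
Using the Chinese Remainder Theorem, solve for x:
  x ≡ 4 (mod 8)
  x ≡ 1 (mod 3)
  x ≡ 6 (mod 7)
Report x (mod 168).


Moduli 8, 3, 7 are pairwise coprime; by CRT there is a unique solution modulo M = 8 · 3 · 7 = 168.
Solve pairwise, accumulating the modulus:
  Start with x ≡ 4 (mod 8).
  Combine with x ≡ 1 (mod 3): since gcd(8, 3) = 1, we get a unique residue mod 24.
    Write x = 4 + 8·t and substitute into x ≡ 1 (mod 3): 8·t ≡ 1 − 4 = -3 (mod 3).
    Reduce coefficients mod 3: 2·t ≡ 0 (mod 3).
    The inverse of 2 mod 3 is 2 (since 2·2 = 4 = 1·3 + 1), so t ≡ 2·0 = 0 ≡ 0 (mod 3).
    Then x = 4 + 8·0 = 4, valid modulo lcm(8, 3) = 24: x ≡ 4 (mod 24).
  Combine with x ≡ 6 (mod 7): since gcd(24, 7) = 1, we get a unique residue mod 168.
    Write x = 4 + 24·t and substitute into x ≡ 6 (mod 7): 24·t ≡ 6 − 4 = 2 (mod 7).
    Reduce coefficients mod 7: 3·t ≡ 2 (mod 7).
    The inverse of 3 mod 7 is 5 (since 3·5 = 15 = 2·7 + 1), so t ≡ 5·2 = 10 ≡ 3 (mod 7).
    Then x = 4 + 24·3 = 76, valid modulo lcm(24, 7) = 168: x ≡ 76 (mod 168).
Verify: 76 mod 8 = 4 ✓, 76 mod 3 = 1 ✓, 76 mod 7 = 6 ✓.

x ≡ 76 (mod 168).


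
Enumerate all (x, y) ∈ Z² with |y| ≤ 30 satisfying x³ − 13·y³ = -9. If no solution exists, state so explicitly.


The equation is x³ - 13y³ = -9. For fixed y, x³ = 13·y³ − 9, so a solution requires the RHS to be a perfect cube.
Strategy: iterate y from -30 to 30, compute RHS = 13·y³ − 9, and check whether it is a (positive or negative) perfect cube.
Check small values of y:
  y = 0: RHS = -9 is not a perfect cube.
  y = 1: RHS = 4 is not a perfect cube.
  y = -1: RHS = -22 is not a perfect cube.
  y = 2: RHS = 95 is not a perfect cube.
  y = -2: RHS = -113 is not a perfect cube.
  y = 3: RHS = 342 is not a perfect cube.
  y = -3: RHS = -360 is not a perfect cube.
Continuing the search up to |y| = 30 finds no solutions either.
No (x, y) in the scanned range satisfies the equation.

No integer solutions with |y| ≤ 30.


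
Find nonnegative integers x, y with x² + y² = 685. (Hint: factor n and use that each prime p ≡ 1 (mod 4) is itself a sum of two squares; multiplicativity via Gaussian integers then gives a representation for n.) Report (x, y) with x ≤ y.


Step 1: Factor n = 685 = 5 · 137.
Step 2: Check the mod-4 condition on each prime factor: 5 ≡ 1 (mod 4), exponent 1; 137 ≡ 1 (mod 4), exponent 1.
All primes ≡ 3 (mod 4) appear to even exponent (or don't appear), so by the two-squares theorem n IS expressible as a sum of two squares.
Step 3: Build a representation. Here n = 5 · 137 is a product of primes ≡ 1 (mod 4). Each prime p ≡ 1 (mod 4) is itself a sum of two squares; find a² by testing p − a² for a perfect square:
  5: 5 − 1² = 4 = 2² ⇒ 5 = 1² + 2².
  137: 137 − 1² = 136, 137 − 2² = 133, 137 − 3² = 128, 137 − 4² = 121 = 11² ⇒ 137 = 4² + 11².
  Combine using the Brahmagupta–Fibonacci identity (a² + b²)(c² + d²) = (ac − bd)² + (ad + bc)² = (ac + bd)² + (ad − bc)²:
  5 · 137 = 685: from (1² + 2²)(4² + 11²), take (1·4 − 2·11, 1·11 + 2·4) = (4 − 22, 11 + 8) = (-18, 19); dropping signs (only squares matter) gives (18, 19); check 18² + 19² = 324 + 361 = 685 ✓.
Step 4: Order so x ≤ y and verify: 18² + 19² = 324 + 361 = 685 = n. ✓

n = 685 = 18² + 19² (one valid representation with x ≤ y).


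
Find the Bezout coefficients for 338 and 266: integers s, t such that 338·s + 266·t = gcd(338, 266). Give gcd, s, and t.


Euclidean algorithm on (338, 266) — divide until remainder is 0:
  338 = 1 · 266 + 72
  266 = 3 · 72 + 50
  72 = 1 · 50 + 22
  50 = 2 · 22 + 6
  22 = 3 · 6 + 4
  6 = 1 · 4 + 2
  4 = 2 · 2 + 0
gcd(338, 266) = 2.
Track Bezout coefficients alongside the remainders: start with r₀ = 338 = a·1 + b·0 (s = 1, t = 0) and r₁ = 266 = a·0 + b·1 (s = 0, t = 1); each new remainder r_{k+1} = r_{k-1} − q_k·r_k inherits s_{k+1} = s_{k-1} − q_k·s_k, t_{k+1} = t_{k-1} − q_k·t_k, so r_k = a·s_k + b·t_k at every step:
  q = 1: r = 72, s = 1 − 1·0 = 1, t = 0 − 1·1 = -1  (check: 338·1 + 266·(-1) = 72)
  q = 3: r = 50, s = 0 − 3·1 = -3, t = 1 − 3·(-1) = 4  (check: 338·(-3) + 266·4 = 50)
  q = 1: r = 22, s = 1 − 1·(-3) = 4, t = -1 − 1·4 = -5  (check: 338·4 + 266·(-5) = 22)
  q = 2: r = 6, s = -3 − 2·4 = -11, t = 4 − 2·(-5) = 14  (check: 338·(-11) + 266·14 = 6)
  q = 3: r = 4, s = 4 − 3·(-11) = 37, t = -5 − 3·14 = -47  (check: 338·37 + 266·(-47) = 4)
  q = 1: r = 2, s = -11 − 1·37 = -48, t = 14 − 1·(-47) = 61  (check: 338·(-48) + 266·61 = 2)
The row with r = 2 (the gcd) gives the Bezout coefficients s = -48, t = 61.
Result: 338 · (-48) + 266 · (61) = 2.

gcd(338, 266) = 2; s = -48, t = 61 (check: 338·(-48) + 266·61 = 2).


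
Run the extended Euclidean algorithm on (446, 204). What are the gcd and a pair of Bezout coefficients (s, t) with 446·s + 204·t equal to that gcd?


Euclidean algorithm on (446, 204) — divide until remainder is 0:
  446 = 2 · 204 + 38
  204 = 5 · 38 + 14
  38 = 2 · 14 + 10
  14 = 1 · 10 + 4
  10 = 2 · 4 + 2
  4 = 2 · 2 + 0
gcd(446, 204) = 2.
Track Bezout coefficients alongside the remainders: start with r₀ = 446 = a·1 + b·0 (s = 1, t = 0) and r₁ = 204 = a·0 + b·1 (s = 0, t = 1); each new remainder r_{k+1} = r_{k-1} − q_k·r_k inherits s_{k+1} = s_{k-1} − q_k·s_k, t_{k+1} = t_{k-1} − q_k·t_k, so r_k = a·s_k + b·t_k at every step:
  q = 2: r = 38, s = 1 − 2·0 = 1, t = 0 − 2·1 = -2  (check: 446·1 + 204·(-2) = 38)
  q = 5: r = 14, s = 0 − 5·1 = -5, t = 1 − 5·(-2) = 11  (check: 446·(-5) + 204·11 = 14)
  q = 2: r = 10, s = 1 − 2·(-5) = 11, t = -2 − 2·11 = -24  (check: 446·11 + 204·(-24) = 10)
  q = 1: r = 4, s = -5 − 1·11 = -16, t = 11 − 1·(-24) = 35  (check: 446·(-16) + 204·35 = 4)
  q = 2: r = 2, s = 11 − 2·(-16) = 43, t = -24 − 2·35 = -94  (check: 446·43 + 204·(-94) = 2)
The row with r = 2 (the gcd) gives the Bezout coefficients s = 43, t = -94.
Result: 446 · (43) + 204 · (-94) = 2.

gcd(446, 204) = 2; s = 43, t = -94 (check: 446·43 + 204·(-94) = 2).
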